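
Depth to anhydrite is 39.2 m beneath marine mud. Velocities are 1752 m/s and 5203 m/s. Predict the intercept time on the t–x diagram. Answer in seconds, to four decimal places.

0.0421 s

θ_c = arcsin(V₁/V₂) = arcsin(1752/5203) = 19.68°; cos θ_c = 0.9416.
tᵢ = 2h·cos θ_c / V₁ = 2·39.2·0.9416 / 1752 = 0.04214 s.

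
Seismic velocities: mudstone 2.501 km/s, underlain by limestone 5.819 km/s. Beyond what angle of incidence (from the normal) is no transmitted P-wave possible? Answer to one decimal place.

25.5°

At critical incidence the refracted ray runs along the interface (θ₂ = 90°), so sin θ_c = V₁/V₂.
θ_c = arcsin(2.501/5.819) = arcsin 0.4298 = 25.45°.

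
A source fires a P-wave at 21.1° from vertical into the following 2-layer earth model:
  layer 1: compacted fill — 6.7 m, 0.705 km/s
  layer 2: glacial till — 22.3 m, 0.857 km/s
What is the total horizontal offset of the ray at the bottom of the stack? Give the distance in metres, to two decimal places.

13.44 m

Apply Snell's law at each interface; in layer i the horizontal offset is hᵢ·tan θᵢ.
Layer 1: θ = 21.10°; offset = 6.7·tan 21.10° = 2.5853 m.
Layer 2: sin θ = 0.857·sin 21.1°/0.705 = 0.4376, θ = 25.95°; offset = 22.3·tan 25.95° = 10.8532 m.
Total horizontal offset = 13.4385 m.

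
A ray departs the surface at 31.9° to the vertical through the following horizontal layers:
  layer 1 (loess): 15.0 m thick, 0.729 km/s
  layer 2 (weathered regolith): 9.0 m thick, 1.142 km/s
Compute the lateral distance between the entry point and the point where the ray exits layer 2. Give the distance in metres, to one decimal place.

Ray parameter p = sin 31.9° / 0.729 km/s = 7.2488e-01 s/km.
Layer 1: θ = 31.90°; offset = 15.0·tan 31.90° = 9.337 m.
Layer 2: sin θ = p·1.142 = 0.8278 → θ = 55.87°; offset = 9.0·tan 55.87° = 13.280 m.
Σ offsets = 22.617 m.

22.6 m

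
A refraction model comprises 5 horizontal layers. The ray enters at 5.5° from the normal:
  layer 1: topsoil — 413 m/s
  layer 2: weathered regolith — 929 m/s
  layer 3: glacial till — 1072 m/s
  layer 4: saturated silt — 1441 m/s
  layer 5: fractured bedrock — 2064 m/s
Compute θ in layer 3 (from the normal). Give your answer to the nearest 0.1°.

Ray parameter p = sin 5.5° / 413 = 2.3207e-04 s/m.
sin θ_3 = p·V_3 = 2.3207e-04 × 1072 = 0.2488.
θ_3 = 14.41° from the vertical.

14.4°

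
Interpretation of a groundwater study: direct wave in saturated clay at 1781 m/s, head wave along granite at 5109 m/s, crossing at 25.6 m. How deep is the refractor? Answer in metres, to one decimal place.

8.9 m

x_cross = 2h·√((V₂+V₁)/(V₂−V₁)) → h = x_cross / (2·√((V₂+V₁)/(V₂−V₁))).
√((V₂+V₁)/(V₂−V₁)) = √((5109+1781)/(5109−1781)) = 1.4389.
h = 25.6 / (2·1.4389) = 8.90 m.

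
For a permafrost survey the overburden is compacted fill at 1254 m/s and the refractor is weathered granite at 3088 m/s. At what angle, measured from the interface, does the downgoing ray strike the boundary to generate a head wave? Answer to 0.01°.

66.04°

Critical incidence: sin θ_c = V₁/V₂ = 1254/3088 = 0.4061.
θ_c = arcsin 0.4061 = 23.96°.
Measured from the interface: 90° − 23.96° = 66.04°.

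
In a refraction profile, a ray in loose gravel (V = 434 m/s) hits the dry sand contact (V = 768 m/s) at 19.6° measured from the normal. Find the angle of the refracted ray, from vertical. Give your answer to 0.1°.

36.4°

Snell's law: sin θ₂ = (V₂/V₁)·sin θ₁ = (768/434)·sin 19.6° = 0.5936.
θ₂ = sin⁻¹(0.5936) = 36.41° (from vertical).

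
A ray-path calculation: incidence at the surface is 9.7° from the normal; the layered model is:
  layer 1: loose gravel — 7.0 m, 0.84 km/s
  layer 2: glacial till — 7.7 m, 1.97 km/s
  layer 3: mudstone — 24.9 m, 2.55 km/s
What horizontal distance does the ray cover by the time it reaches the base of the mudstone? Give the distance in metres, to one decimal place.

Apply Snell's law at each interface; in layer i the horizontal offset is hᵢ·tan θᵢ.
Layer 1: θ = 9.70°; offset = 7.0·tan 9.70° = 1.197 m.
Layer 2: sin θ = 1.97·sin 9.7°/0.84 = 0.3951, θ = 23.28°; offset = 7.7·tan 23.28° = 3.312 m.
Layer 3: sin θ = 2.55·sin 9.7°/0.84 = 0.5115, θ = 30.76°; offset = 24.9·tan 30.76° = 14.821 m.
Summing the layer offsets gives 19.330 m.

19.3 m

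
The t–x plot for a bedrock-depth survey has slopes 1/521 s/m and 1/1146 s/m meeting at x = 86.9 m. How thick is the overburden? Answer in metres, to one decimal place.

26.6 m

x_cross = 2h·√((V₂+V₁)/(V₂−V₁)) → h = x_cross / (2·√((V₂+V₁)/(V₂−V₁))).
√((V₂+V₁)/(V₂−V₁)) = √((1146+521)/(1146−521)) = 1.6332.
h = 86.9 / (2·1.6332) = 26.60 m.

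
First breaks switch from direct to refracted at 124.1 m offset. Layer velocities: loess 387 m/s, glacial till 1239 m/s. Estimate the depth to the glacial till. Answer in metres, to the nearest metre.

45 m

h = (x_cross/2)·√((V₂−V₁)/(V₂+V₁)).
(V₂−V₁)/(V₂+V₁) = (1239−387)/(1239+387) = 0.5240; √ = 0.7239.
h = (124.1/2)·0.7239 = 44.92 m.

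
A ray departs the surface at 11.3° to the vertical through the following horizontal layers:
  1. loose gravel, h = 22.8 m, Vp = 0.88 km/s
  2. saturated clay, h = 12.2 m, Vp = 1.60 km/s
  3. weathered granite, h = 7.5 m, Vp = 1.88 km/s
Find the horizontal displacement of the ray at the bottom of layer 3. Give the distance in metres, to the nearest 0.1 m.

12.7 m

Apply Snell's law at each interface; in layer i the horizontal offset is hᵢ·tan θᵢ.
Layer 1: θ = 11.30°; offset = 22.8·tan 11.30° = 4.556 m.
Layer 2: sin θ = 1.60·sin 11.3°/0.88 = 0.3563, θ = 20.87°; offset = 12.2·tan 20.87° = 4.652 m.
Layer 3: sin θ = 1.88·sin 11.3°/0.88 = 0.4186, θ = 24.75°; offset = 7.5·tan 24.75° = 3.457 m.
Total horizontal offset = 12.665 m.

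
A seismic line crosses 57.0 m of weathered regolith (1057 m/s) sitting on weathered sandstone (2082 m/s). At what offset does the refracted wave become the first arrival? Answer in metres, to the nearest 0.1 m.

199.5 m

θ_c = arcsin(1057/2082) = 30.51°, so cos θ_c = 0.8615 and tᵢ = 2h cos θ_c/V₁ = 0.0929 s.
At crossover x/V₁ = x/V₂ + tᵢ ⇒ x = tᵢ/(1/V₁ − 1/V₂) = 0.09292/(9.4607e-04 − 4.8031e-04) = 199.50 m.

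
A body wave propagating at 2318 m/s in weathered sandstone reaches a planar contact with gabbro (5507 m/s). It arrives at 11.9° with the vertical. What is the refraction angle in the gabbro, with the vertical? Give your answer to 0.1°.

29.3°

Snell's law: sin θ₂ = (V₂/V₁)·sin θ₁ = (5507/2318)·sin 11.9° = 0.4899.
θ₂ = arcsin 0.4899 = 29.33° from the normal.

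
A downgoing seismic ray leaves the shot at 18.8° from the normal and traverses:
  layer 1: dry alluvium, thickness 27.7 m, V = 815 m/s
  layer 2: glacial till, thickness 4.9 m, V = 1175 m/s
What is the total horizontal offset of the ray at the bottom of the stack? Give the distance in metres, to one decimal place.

12.0 m

Ray parameter p = sin 18.8° / 815 m/s = 3.9542e-04 s/m.
Layer 1: θ = 18.80°; offset = 27.7·tan 18.80° = 9.430 m.
Layer 2: sin θ = p·1175 = 0.4646 → θ = 27.69°; offset = 4.9·tan 27.69° = 2.571 m.
Total horizontal offset = 12.001 m.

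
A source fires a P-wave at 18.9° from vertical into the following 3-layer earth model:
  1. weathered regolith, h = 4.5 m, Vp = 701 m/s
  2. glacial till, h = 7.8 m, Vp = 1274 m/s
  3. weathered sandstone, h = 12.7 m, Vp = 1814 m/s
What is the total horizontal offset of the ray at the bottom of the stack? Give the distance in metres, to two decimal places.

26.74 m

Apply Snell's law at each interface; in layer i the horizontal offset is hᵢ·tan θᵢ.
Layer 1: θ = 18.90°; offset = 4.5·tan 18.90° = 1.5407 m.
Layer 2: sin θ = 1274·sin 18.9°/701 = 0.5887, θ = 36.06°; offset = 7.8·tan 36.06° = 5.6804 m.
Layer 3: sin θ = 1814·sin 18.9°/701 = 0.8382, θ = 56.95°; offset = 12.7·tan 56.95° = 19.5203 m.
Σ offsets = 26.7413 m.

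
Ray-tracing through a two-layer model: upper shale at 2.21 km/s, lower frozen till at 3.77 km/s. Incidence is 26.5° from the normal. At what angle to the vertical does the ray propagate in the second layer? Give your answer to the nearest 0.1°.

sin θ₁/V₁ = sin θ₂/V₂ ⇒ sin θ₂ = 3.77·sin 26.5°/2.21 = 3.77·0.4462/2.21 = 0.7612.
θ₂ = arcsin 0.7612 = 49.57° from the normal.

49.6°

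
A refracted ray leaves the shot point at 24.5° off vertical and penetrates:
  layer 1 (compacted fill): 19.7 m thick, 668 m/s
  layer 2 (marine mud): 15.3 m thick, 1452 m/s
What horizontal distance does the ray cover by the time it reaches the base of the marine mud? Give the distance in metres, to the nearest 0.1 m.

40.8 m

p = sin θ₁/V₁ = sin 24.5°/668 = 6.2080e-04 s/m is conserved through the stack.
Layer 1: θ = 24.50°; offset = 19.7·tan 24.50° = 8.978 m.
Layer 2: sin θ = p·1452 = 0.9014 → θ = 64.34°; offset = 15.3·tan 64.34° = 31.852 m.
Total horizontal offset = 40.829 m.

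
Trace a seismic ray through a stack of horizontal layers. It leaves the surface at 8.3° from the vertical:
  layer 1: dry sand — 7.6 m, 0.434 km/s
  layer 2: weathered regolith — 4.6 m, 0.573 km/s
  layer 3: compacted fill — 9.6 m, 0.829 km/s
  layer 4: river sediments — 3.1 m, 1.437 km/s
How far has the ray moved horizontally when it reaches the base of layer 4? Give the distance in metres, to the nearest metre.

6 m

p = sin θ₁/V₁ = sin 8.3°/0.434 = 3.3262e-01 s/km is conserved through the stack.
Layer 1: θ = 8.30°; offset = 7.6·tan 8.30° = 1.109 m.
Layer 2: sin θ = p·0.573 = 0.1906 → θ = 10.99°; offset = 4.6·tan 10.99° = 0.893 m.
Layer 3: sin θ = p·0.829 = 0.2757 → θ = 16.01°; offset = 9.6·tan 16.01° = 2.754 m.
Layer 4: sin θ = p·1.437 = 0.4780 → θ = 28.55°; offset = 3.1·tan 28.55° = 1.687 m.
Total horizontal offset = 6.443 m.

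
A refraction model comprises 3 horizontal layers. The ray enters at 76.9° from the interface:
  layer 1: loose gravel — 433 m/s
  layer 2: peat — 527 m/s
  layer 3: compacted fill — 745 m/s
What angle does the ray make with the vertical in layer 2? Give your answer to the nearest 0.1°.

16.0°

From the normal: θ₁ = 90° − 76.9° = 13.1°.
Snell's law across each interface conserves sin θ / V, so sin θ_2 = V_2·sin θ₁/V₁.
sin θ_2 = 527 × sin 13.1° / 433 = 0.2759.
θ_2 = arcsin 0.2759 = 16.01°.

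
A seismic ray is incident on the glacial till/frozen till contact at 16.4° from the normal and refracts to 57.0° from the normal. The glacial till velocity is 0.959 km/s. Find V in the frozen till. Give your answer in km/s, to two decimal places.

Snell's law: sin 16.4°/V₁ = sin 57.0°/V₂.
V₂ = V₁·sin 57.0°/sin 16.4° = 0.959 × 2.9704 = 2.85 km/s.

2.85 km/s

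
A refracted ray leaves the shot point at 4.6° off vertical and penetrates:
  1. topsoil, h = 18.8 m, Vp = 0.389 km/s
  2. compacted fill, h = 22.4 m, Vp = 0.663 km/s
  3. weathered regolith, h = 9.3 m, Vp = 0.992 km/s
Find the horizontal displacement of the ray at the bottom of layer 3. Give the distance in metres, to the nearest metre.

7 m

Apply Snell's law at each interface; in layer i the horizontal offset is hᵢ·tan θᵢ.
Layer 1: θ = 4.60°; offset = 18.8·tan 4.60° = 1.513 m.
Layer 2: sin θ = 0.663·sin 4.6°/0.389 = 0.1367, θ = 7.86°; offset = 22.4·tan 7.86° = 3.091 m.
Layer 3: sin θ = 0.992·sin 4.6°/0.389 = 0.2045, θ = 11.80°; offset = 9.3·tan 11.80° = 1.943 m.
Total horizontal offset = 6.547 m.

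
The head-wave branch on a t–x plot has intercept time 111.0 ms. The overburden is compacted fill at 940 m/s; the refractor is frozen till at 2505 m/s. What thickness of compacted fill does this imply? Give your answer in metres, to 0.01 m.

56.28 m

h = tᵢ·V₁·V₂ / (2·√(V₂²−V₁²)).
√(V₂²−V₁²) = √(2505² − 940²) = 2321.9 m/s.
h = 0.111 s × 940 × 2505 / (2 × 2321.9) = 56.28 m.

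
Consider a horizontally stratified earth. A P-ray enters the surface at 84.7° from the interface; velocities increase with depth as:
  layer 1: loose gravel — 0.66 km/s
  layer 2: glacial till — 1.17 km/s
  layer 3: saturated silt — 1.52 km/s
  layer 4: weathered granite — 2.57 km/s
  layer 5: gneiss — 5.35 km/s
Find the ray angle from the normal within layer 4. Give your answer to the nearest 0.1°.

From the normal: θ₁ = 90° − 84.7° = 5.3°.
Ray parameter p = sin 5.3° / 0.66 = 1.3996e-01 s/km.
sin θ_4 = p·V_4 = 1.3996e-01 × 2.57 = 0.3597.
θ_4 = 21.08° from the vertical.

21.1°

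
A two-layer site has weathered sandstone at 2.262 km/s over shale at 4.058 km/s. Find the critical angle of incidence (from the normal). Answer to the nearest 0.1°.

33.9°

Critical incidence: sin θ_c = V₁/V₂ = 2.262/4.058 = 0.5574.
θ_c = arcsin 0.5574 = 33.88°.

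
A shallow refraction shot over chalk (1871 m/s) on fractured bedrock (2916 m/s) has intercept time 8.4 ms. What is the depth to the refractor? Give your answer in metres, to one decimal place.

h = tᵢ·V₁·V₂ / (2·√(V₂²−V₁²)).
√(V₂²−V₁²) = √(2916² − 1871²) = 2236.6 m/s.
h = 0.0084 s × 1871 × 2916 / (2 × 2236.6) = 10.25 m.

10.2 m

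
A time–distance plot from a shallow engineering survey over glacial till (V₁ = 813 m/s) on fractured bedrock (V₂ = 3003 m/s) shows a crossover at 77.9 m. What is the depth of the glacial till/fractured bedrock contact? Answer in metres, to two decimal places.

x_cross = 2h·√((V₂+V₁)/(V₂−V₁)) → h = x_cross / (2·√((V₂+V₁)/(V₂−V₁))).
√((V₂+V₁)/(V₂−V₁)) = √((3003+813)/(3003−813)) = 1.3200.
h = 77.9 / (2·1.3200) = 29.51 m.

29.51 m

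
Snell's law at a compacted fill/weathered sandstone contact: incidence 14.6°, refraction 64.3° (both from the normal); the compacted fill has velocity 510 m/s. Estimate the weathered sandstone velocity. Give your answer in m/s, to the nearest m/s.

1823 m/s

sin 14.6° = 0.2521; sin 64.3° = 0.9011.
V₂ = V₁·(sin θ₂/sin θ₁) = 510·(0.9011/0.2521) = 1823.11 m/s.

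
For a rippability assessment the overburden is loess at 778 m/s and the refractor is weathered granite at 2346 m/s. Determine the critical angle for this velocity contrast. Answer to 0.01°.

At critical incidence the refracted ray runs along the interface (θ₂ = 90°), so sin θ_c = V₁/V₂.
θ_c = arcsin(778/2346) = arcsin 0.3316 = 19.37°.

19.37°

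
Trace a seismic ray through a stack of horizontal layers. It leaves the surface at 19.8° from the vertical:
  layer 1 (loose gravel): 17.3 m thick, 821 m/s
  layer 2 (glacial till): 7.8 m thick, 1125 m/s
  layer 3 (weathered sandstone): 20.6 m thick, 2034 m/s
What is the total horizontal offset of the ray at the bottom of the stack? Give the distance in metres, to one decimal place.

42.1 m

Apply Snell's law at each interface; in layer i the horizontal offset is hᵢ·tan θᵢ.
Layer 1: θ = 19.80°; offset = 17.3·tan 19.80° = 6.228 m.
Layer 2: sin θ = 1125·sin 19.8°/821 = 0.4642, θ = 27.66°; offset = 7.8·tan 27.66° = 4.087 m.
Layer 3: sin θ = 2034·sin 19.8°/821 = 0.8392, θ = 57.06°; offset = 20.6·tan 57.06° = 31.790 m.
Summing the layer offsets gives 42.106 m.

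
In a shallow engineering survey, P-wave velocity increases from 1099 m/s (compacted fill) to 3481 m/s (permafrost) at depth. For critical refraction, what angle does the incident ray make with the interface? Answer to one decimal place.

71.6°

At critical incidence the refracted ray runs along the interface (θ₂ = 90°), so sin θ_c = V₁/V₂.
θ_c = arcsin(1099/3481) = arcsin 0.3157 = 18.40°.
Measured from the interface: 90° − 18.40° = 71.60°.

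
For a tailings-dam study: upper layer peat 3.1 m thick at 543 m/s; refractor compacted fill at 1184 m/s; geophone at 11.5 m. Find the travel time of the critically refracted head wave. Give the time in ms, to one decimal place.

θ_c = arcsin(V₁/V₂) = arcsin(543/1184) = 27.30°, cos θ_c = 0.8886.
Intercept time tᵢ = 2h cos θ_c / V₁ = 2·3.1·0.8886/543 = 0.01015 s.
t = x/V₂ + tᵢ = 11.5/1184 + 0.01015 = 0.01986 s.

19.9 ms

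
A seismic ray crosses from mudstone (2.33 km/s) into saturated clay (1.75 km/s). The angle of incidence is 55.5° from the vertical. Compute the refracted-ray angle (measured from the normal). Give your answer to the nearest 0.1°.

sin θ₁/V₁ = sin θ₂/V₂ ⇒ sin θ₂ = 1.75·sin 55.5°/2.33 = 1.75·0.8241/2.33 = 0.6190.
θ₂ = arcsin 0.6190 = 38.24° from the normal.

38.2°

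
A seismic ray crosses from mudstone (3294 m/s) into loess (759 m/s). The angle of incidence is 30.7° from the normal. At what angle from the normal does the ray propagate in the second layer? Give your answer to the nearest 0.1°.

6.8°

Snell's law: sin θ₂ = (V₂/V₁)·sin θ₁ = (759/3294)·sin 30.7° = 0.1176.
θ₂ = sin⁻¹(0.1176) = 6.76° (from vertical).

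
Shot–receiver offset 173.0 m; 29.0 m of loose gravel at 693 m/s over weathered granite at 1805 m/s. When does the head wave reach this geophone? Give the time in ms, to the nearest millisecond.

173 ms

t = x/V₂ + 2h·√(V₂²−V₁²)/(V₁V₂).
√(V₂²−V₁²) = √(1805²−693²) = 1666.7 m/s; delay term = 2·29.0·1666.7/(693·1805) = 0.07728 s.
t = 173.0/1805 + 0.07728 = 0.17312 s.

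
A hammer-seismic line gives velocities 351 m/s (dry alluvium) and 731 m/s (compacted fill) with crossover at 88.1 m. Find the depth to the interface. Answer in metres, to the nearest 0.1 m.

26.1 m

h = (x_cross/2)·√((V₂−V₁)/(V₂+V₁)).
(V₂−V₁)/(V₂+V₁) = (731−351)/(731+351) = 0.3512; √ = 0.5926.
h = (88.1/2)·0.5926 = 26.11 m.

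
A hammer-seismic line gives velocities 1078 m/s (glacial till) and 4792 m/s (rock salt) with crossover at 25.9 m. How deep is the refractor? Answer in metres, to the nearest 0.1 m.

10.3 m

h = (x_cross/2)·√((V₂−V₁)/(V₂+V₁)).
(V₂−V₁)/(V₂+V₁) = (4792−1078)/(4792+1078) = 0.6327; √ = 0.7954.
h = (25.9/2)·0.7954 = 10.30 m.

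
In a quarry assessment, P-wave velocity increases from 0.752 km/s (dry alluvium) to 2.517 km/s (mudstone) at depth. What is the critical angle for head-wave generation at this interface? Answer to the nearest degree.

At critical incidence the refracted ray runs along the interface (θ₂ = 90°), so sin θ_c = V₁/V₂.
θ_c = arcsin(0.752/2.517) = arcsin 0.2988 = 17.38°.

17°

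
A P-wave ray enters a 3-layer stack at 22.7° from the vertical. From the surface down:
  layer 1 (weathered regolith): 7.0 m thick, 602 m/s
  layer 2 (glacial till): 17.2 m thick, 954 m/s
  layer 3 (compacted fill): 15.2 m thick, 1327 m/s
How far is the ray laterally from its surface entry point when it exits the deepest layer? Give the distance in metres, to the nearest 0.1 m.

Apply Snell's law at each interface; in layer i the horizontal offset is hᵢ·tan θᵢ.
Layer 1: θ = 22.70°; offset = 7.0·tan 22.70° = 2.928 m.
Layer 2: sin θ = 954·sin 22.7°/602 = 0.6116, θ = 37.70°; offset = 17.2·tan 37.70° = 13.295 m.
Layer 3: sin θ = 1327·sin 22.7°/602 = 0.8507, θ = 58.28°; offset = 15.2·tan 58.28° = 24.595 m.
Σ offsets = 40.818 m.

40.8 m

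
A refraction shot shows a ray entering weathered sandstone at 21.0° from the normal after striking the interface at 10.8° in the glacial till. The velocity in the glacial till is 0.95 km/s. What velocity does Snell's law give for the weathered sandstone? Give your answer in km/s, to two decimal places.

1.82 km/s

Snell's law: sin 10.8°/V₁ = sin 21.0°/V₂.
V₂ = V₁·sin 21.0°/sin 10.8° = 0.95 × 1.9125 = 1.82 km/s.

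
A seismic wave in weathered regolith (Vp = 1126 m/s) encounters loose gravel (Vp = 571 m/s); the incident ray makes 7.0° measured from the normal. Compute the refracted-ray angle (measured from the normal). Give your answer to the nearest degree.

4°

sin θ₁/V₁ = sin θ₂/V₂ ⇒ sin θ₂ = 571·sin 7.0°/1126 = 571·0.1219/1126 = 0.0618.
θ₂ = sin⁻¹(0.0618) = 3.54° (from vertical).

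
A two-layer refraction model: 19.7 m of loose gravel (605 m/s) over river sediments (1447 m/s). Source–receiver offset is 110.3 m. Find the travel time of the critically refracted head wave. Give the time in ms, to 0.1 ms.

t = x/V₂ + 2h·√(V₂²−V₁²)/(V₁V₂).
√(V₂²−V₁²) = √(1447²−605²) = 1314.5 m/s; delay term = 2·19.7·1314.5/(605·1447) = 0.05916 s.
t = 110.3/1447 + 0.05916 = 0.13539 s.

135.4 ms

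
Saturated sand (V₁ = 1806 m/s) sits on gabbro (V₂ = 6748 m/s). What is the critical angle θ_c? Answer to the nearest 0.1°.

15.5°

At critical incidence the refracted ray runs along the interface (θ₂ = 90°), so sin θ_c = V₁/V₂.
θ_c = arcsin(1806/6748) = arcsin 0.2676 = 15.52°.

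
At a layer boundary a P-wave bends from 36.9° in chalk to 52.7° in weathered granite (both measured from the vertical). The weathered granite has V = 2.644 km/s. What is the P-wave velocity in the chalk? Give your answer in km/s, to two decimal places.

sin 36.9° = 0.6004; sin 52.7° = 0.7955.
V₁ = V₂·(sin θ₁/sin θ₂) = 2.644·(0.6004/0.7955) = 2.00 km/s.

2.00 km/s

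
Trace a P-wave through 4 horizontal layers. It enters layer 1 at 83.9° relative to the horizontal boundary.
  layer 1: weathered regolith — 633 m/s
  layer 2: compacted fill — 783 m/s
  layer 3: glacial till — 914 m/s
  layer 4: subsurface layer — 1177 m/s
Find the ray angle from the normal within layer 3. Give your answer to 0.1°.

8.8°

From the normal: θ₁ = 90° − 83.9° = 6.1°.
Ray parameter p = sin 6.1° / 633 = 1.6787e-04 s/m.
sin θ_3 = p·V_3 = 1.6787e-04 × 914 = 0.1534.
θ_3 = arcsin 0.1534 = 8.83°.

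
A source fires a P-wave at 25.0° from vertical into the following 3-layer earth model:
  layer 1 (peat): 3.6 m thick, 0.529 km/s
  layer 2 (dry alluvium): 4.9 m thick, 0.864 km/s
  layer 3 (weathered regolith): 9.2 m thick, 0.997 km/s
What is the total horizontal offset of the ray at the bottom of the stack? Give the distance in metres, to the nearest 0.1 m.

Apply Snell's law at each interface; in layer i the horizontal offset is hᵢ·tan θᵢ.
Layer 1: θ = 25.00°; offset = 3.6·tan 25.00° = 1.679 m.
Layer 2: sin θ = 0.864·sin 25.0°/0.529 = 0.6902, θ = 43.65°; offset = 4.9·tan 43.65° = 4.674 m.
Layer 3: sin θ = 0.997·sin 25.0°/0.529 = 0.7965, θ = 52.80°; offset = 9.2·tan 52.80° = 12.119 m.
Summing the layer offsets gives 18.473 m.

18.5 m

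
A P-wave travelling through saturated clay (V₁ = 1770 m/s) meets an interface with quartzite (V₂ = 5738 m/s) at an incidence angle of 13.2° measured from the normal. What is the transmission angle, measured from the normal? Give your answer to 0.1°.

47.8°

Snell's law: sin θ₂ = (V₂/V₁)·sin θ₁ = (5738/1770)·sin 13.2° = 0.7403.
θ₂ = arcsin 0.7403 = 47.75° from the normal.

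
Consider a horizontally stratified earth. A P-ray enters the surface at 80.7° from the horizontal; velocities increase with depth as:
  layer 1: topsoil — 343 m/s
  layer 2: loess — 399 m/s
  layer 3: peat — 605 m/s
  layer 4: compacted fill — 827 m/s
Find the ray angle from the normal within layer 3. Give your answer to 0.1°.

From the normal: θ₁ = 90° − 80.7° = 9.3°.
Snell's law across each interface conserves sin θ / V, so sin θ_3 = V_3·sin θ₁/V₁.
sin θ_3 = 605 × sin 9.3° / 343 = 0.2850.
θ_3 = arcsin 0.2850 = 16.56°.

16.6°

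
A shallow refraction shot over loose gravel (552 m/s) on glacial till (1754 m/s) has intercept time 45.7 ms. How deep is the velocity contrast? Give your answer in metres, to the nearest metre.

13 m

h = tᵢ·V₁·V₂ / (2·√(V₂²−V₁²)).
√(V₂²−V₁²) = √(1754² − 552²) = 1664.9 m/s.
h = 0.0457 s × 552 × 1754 / (2 × 1664.9) = 13.29 m.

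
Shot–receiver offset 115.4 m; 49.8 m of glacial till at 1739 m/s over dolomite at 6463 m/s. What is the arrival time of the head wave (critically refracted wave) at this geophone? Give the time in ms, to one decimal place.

θ_c = arcsin(V₁/V₂) = arcsin(1739/6463) = 15.61°, cos θ_c = 0.9631.
Intercept time tᵢ = 2h cos θ_c / V₁ = 2·49.8·0.9631/1739 = 0.05516 s.
t = x/V₂ + tᵢ = 115.4/6463 + 0.05516 = 0.07302 s.

73.0 ms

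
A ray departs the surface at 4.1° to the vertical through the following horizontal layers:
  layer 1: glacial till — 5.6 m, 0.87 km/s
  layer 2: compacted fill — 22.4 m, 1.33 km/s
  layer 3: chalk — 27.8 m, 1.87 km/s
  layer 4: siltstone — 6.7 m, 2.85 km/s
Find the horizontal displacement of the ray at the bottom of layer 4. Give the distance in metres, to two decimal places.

Ray parameter p = sin 4.1° / 0.87 km/s = 8.2181e-02 s/km.
Layer 1: θ = 4.10°; offset = 5.6·tan 4.10° = 0.4014 m.
Layer 2: sin θ = p·1.33 = 0.1093 → θ = 6.28°; offset = 22.4·tan 6.28° = 2.4631 m.
Layer 3: sin θ = p·1.87 = 0.1537 → θ = 8.84°; offset = 27.8·tan 8.84° = 4.3236 m.
Layer 4: sin θ = p·2.85 = 0.2342 → θ = 13.55°; offset = 6.7·tan 13.55° = 1.6141 m.
Summing the layer offsets gives 8.8023 m.

8.80 m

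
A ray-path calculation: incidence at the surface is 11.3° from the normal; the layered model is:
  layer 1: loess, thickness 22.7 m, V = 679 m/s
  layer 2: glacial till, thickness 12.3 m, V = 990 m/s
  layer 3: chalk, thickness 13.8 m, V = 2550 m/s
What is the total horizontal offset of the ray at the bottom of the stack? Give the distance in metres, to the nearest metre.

Ray parameter p = sin 11.3° / 679 m/s = 2.8858e-04 s/m.
Layer 1: θ = 11.30°; offset = 22.7·tan 11.30° = 4.536 m.
Layer 2: sin θ = p·990 = 0.2857 → θ = 16.60°; offset = 12.3·tan 16.60° = 3.667 m.
Layer 3: sin θ = p·2550 = 0.7359 → θ = 47.38°; offset = 13.8·tan 47.38° = 14.998 m.
Summing the layer offsets gives 23.201 m.

23 m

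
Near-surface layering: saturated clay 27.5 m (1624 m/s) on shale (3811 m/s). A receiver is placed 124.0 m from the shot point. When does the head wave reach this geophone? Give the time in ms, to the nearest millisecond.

θ_c = arcsin(V₁/V₂) = arcsin(1624/3811) = 25.22°, cos θ_c = 0.9047.
Intercept time tᵢ = 2h cos θ_c / V₁ = 2·27.5·0.9047/1624 = 0.03064 s.
t = x/V₂ + tᵢ = 124.0/3811 + 0.03064 = 0.06318 s.

63 ms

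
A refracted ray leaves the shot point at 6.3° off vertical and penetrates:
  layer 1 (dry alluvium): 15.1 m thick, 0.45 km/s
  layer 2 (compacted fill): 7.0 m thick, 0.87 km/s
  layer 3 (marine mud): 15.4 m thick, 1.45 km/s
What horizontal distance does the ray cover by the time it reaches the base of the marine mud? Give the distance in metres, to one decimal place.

9.0 m

p = sin θ₁/V₁ = sin 6.3°/0.45 = 2.4385e-01 s/km is conserved through the stack.
Layer 1: θ = 6.30°; offset = 15.1·tan 6.30° = 1.667 m.
Layer 2: sin θ = p·0.87 = 0.2122 → θ = 12.25°; offset = 7.0·tan 12.25° = 1.520 m.
Layer 3: sin θ = p·1.45 = 0.3536 → θ = 20.71°; offset = 15.4·tan 20.71° = 5.821 m.
Summing the layer offsets gives 9.008 m.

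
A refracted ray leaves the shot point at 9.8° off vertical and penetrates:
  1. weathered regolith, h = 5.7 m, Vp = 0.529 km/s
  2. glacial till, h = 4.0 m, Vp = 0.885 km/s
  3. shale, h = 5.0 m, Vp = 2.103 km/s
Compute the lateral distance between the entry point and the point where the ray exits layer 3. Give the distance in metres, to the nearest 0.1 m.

6.8 m

Ray parameter p = sin 9.8° / 0.529 km/s = 3.2176e-01 s/km.
Layer 1: θ = 9.80°; offset = 5.7·tan 9.80° = 0.985 m.
Layer 2: sin θ = p·0.885 = 0.2848 → θ = 16.54°; offset = 4.0·tan 16.54° = 1.188 m.
Layer 3: sin θ = p·2.103 = 0.6767 → θ = 42.58°; offset = 5.0·tan 42.58° = 4.595 m.
Total horizontal offset = 6.768 m.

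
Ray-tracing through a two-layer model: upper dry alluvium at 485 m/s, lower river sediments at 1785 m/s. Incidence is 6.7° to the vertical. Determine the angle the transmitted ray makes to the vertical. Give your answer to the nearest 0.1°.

25.4°

Snell's law: sin θ₂ = (V₂/V₁)·sin θ₁ = (1785/485)·sin 6.7° = 0.4294.
θ₂ = arcsin 0.4294 = 25.43° from the normal.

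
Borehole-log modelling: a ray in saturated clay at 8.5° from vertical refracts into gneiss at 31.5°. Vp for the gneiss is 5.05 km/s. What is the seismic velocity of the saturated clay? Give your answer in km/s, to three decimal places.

1.429 km/s

Snell's law: sin 8.5°/V₁ = sin 31.5°/V₂.
V₁ = V₂·sin 8.5°/sin 31.5° = 5.05 × 0.2829 = 1.429 km/s.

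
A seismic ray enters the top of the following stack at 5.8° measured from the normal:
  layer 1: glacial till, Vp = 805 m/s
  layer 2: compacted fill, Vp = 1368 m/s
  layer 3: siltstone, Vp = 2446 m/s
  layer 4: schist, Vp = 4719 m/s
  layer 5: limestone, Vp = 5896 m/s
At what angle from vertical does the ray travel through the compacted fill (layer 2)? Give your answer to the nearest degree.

10°

Ray parameter p = sin 5.8° / 805 = 1.2554e-04 s/m.
sin θ_2 = p·V_2 = 1.2554e-04 × 1368 = 0.1717.
θ_2 = 9.89° from the vertical.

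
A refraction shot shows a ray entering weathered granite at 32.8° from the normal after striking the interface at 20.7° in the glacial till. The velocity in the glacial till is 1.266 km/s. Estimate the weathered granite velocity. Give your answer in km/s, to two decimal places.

1.94 km/s

Snell's law: sin 20.7°/V₁ = sin 32.8°/V₂.
V₂ = V₁·sin 32.8°/sin 20.7° = 1.266 × 1.5325 = 1.94 km/s.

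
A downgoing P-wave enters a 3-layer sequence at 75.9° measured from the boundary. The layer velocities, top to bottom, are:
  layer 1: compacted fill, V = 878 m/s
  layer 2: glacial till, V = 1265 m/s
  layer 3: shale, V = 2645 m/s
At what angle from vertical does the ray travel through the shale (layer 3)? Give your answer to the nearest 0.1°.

47.2°

From the normal: θ₁ = 90° − 75.9° = 14.1°.
Snell's law across each interface conserves sin θ / V, so sin θ_3 = V_3·sin θ₁/V₁.
sin θ_3 = 2645 × sin 14.1° / 878 = 0.7339.
θ_3 = 47.21° from the vertical.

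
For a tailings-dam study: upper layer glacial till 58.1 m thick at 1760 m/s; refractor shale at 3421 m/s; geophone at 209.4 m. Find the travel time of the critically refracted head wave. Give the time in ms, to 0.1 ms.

θ_c = arcsin(V₁/V₂) = arcsin(1760/3421) = 30.96°, cos θ_c = 0.8575.
Intercept time tᵢ = 2h cos θ_c / V₁ = 2·58.1·0.8575/1760 = 0.05662 s.
t = x/V₂ + tᵢ = 209.4/3421 + 0.05662 = 0.11783 s.

117.8 ms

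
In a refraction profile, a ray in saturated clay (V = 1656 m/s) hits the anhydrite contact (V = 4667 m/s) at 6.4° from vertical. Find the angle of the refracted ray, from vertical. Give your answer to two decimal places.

sin θ₁/V₁ = sin θ₂/V₂ ⇒ sin θ₂ = 4667·sin 6.4°/1656 = 4667·0.1115/1656 = 0.3141.
θ₂ = arcsin 0.3141 = 18.31° from the normal.

18.31°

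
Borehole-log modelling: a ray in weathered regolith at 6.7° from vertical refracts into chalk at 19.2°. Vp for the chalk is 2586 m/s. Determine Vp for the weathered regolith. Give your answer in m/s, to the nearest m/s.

sin 6.7° = 0.1167; sin 19.2° = 0.3289.
V₁ = V₂·(sin θ₁/sin θ₂) = 2586·(0.1167/0.3289) = 917.43 m/s.

917 m/s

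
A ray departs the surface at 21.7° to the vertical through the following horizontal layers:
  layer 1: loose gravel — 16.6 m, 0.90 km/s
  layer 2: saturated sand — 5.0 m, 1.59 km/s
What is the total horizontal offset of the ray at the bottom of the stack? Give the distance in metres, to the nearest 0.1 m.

Apply Snell's law at each interface; in layer i the horizontal offset is hᵢ·tan θᵢ.
Layer 1: θ = 21.70°; offset = 16.6·tan 21.70° = 6.606 m.
Layer 2: sin θ = 1.59·sin 21.7°/0.90 = 0.6532, θ = 40.78°; offset = 5.0·tan 40.78° = 4.314 m.
Total horizontal offset = 10.920 m.

10.9 m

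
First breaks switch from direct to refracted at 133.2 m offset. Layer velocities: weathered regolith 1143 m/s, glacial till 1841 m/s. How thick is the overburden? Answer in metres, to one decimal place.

32.2 m

h = (x_cross/2)·√((V₂−V₁)/(V₂+V₁)).
(V₂−V₁)/(V₂+V₁) = (1841−1143)/(1841+1143) = 0.2339; √ = 0.4836.
h = (133.2/2)·0.4836 = 32.21 m.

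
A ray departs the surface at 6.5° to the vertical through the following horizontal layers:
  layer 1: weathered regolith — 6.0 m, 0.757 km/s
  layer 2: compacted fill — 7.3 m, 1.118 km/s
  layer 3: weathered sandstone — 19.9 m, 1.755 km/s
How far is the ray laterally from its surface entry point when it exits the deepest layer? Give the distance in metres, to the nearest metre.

p = sin θ₁/V₁ = sin 6.5°/0.757 = 1.4954e-01 s/km is conserved through the stack.
Layer 1: θ = 6.50°; offset = 6.0·tan 6.50° = 0.684 m.
Layer 2: sin θ = p·1.118 = 0.1672 → θ = 9.62°; offset = 7.3·tan 9.62° = 1.238 m.
Layer 3: sin θ = p·1.755 = 0.2624 → θ = 15.22°; offset = 19.9·tan 15.22° = 5.412 m.
Summing the layer offsets gives 7.334 m.

7 m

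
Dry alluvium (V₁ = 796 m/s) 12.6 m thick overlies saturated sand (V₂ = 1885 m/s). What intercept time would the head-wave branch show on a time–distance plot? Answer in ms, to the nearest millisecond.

θ_c = arcsin(V₁/V₂) = arcsin(796/1885) = 24.98°; cos θ_c = 0.9065.
tᵢ = 2h·cos θ_c / V₁ = 2·12.6·0.9065 / 796 = 0.02870 s.

29 ms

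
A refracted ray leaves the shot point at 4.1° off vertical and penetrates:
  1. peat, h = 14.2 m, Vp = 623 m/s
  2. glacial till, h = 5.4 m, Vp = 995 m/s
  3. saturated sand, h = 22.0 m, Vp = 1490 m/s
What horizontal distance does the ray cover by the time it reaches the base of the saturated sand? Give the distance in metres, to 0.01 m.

Apply Snell's law at each interface; in layer i the horizontal offset is hᵢ·tan θᵢ.
Layer 1: θ = 4.10°; offset = 14.2·tan 4.10° = 1.0179 m.
Layer 2: sin θ = 995·sin 4.1°/623 = 0.1142, θ = 6.56°; offset = 5.4·tan 6.56° = 0.6207 m.
Layer 3: sin θ = 1490·sin 4.1°/623 = 0.1710, θ = 9.85°; offset = 22.0·tan 9.85° = 3.8182 m.
Summing the layer offsets gives 5.4567 m.

5.46 m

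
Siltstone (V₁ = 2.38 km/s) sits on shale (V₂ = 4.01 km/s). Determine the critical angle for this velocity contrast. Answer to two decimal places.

At critical incidence the refracted ray runs along the interface (θ₂ = 90°), so sin θ_c = V₁/V₂.
θ_c = arcsin(2.38/4.01) = arcsin 0.5935 = 36.41°.

36.41°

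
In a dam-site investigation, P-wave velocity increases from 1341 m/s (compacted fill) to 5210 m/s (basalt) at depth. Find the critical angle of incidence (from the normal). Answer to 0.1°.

14.9°

At critical incidence the refracted ray runs along the interface (θ₂ = 90°), so sin θ_c = V₁/V₂.
θ_c = arcsin(1341/5210) = arcsin 0.2574 = 14.92°.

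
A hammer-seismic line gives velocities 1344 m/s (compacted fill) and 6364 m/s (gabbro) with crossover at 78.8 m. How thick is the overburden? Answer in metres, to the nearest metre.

h = (x_cross/2)·√((V₂−V₁)/(V₂+V₁)).
(V₂−V₁)/(V₂+V₁) = (6364−1344)/(6364+1344) = 0.6513; √ = 0.8070.
h = (78.8/2)·0.8070 = 31.80 m.

32 m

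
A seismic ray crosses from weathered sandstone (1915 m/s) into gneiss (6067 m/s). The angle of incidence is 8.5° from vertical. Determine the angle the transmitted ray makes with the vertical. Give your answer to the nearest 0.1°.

Snell's law: sin θ₂ = (V₂/V₁)·sin θ₁ = (6067/1915)·sin 8.5° = 0.4683.
θ₂ = sin⁻¹(0.4683) = 27.92° (from vertical).

27.9°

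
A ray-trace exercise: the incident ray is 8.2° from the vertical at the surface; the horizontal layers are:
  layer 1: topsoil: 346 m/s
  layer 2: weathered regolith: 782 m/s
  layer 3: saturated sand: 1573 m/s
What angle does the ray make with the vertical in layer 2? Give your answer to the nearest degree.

Snell's law across each interface conserves sin θ / V, so sin θ_2 = V_2·sin θ₁/V₁.
sin θ_2 = 782 × sin 8.2° / 346 = 0.3224.
θ_2 = 18.81° from the vertical.

19°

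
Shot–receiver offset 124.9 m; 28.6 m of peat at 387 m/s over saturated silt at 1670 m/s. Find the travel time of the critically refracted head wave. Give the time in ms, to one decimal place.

t = x/V₂ + 2h·√(V₂²−V₁²)/(V₁V₂).
√(V₂²−V₁²) = √(1670²−387²) = 1624.5 m/s; delay term = 2·28.6·1624.5/(387·1670) = 0.14378 s.
t = 124.9/1670 + 0.14378 = 0.21857 s.

218.6 ms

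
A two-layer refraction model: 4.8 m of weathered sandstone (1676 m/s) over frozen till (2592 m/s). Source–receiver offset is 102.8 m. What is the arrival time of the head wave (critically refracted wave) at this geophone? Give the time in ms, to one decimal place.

t = x/V₂ + 2h·√(V₂²−V₁²)/(V₁V₂).
√(V₂²−V₁²) = √(2592²−1676²) = 1977.2 m/s; delay term = 2·4.8·1977.2/(1676·2592) = 0.00437 s.
t = 102.8/2592 + 0.00437 = 0.04403 s.

44.0 ms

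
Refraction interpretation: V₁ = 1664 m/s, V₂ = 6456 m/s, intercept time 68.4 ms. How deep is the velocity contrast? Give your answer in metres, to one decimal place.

θ_c = arcsin(1664/6456) = 14.94°; cos θ_c = 0.9662.
tᵢ = 2h cos θ_c/V₁ ⇒ h = tᵢ·V₁/(2 cos θ_c) = 0.0684·1664/(2·0.9662) = 58.90 m.

58.9 m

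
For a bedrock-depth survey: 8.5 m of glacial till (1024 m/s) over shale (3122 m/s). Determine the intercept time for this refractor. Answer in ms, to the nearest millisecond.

16 ms

tᵢ = 2h·√(V₂²−V₁²)/(V₁V₂).
√(V₂²−V₁²) = √(3122²−1024²) = 2949.3 m/s.
tᵢ = 2·8.5·2949.3/(1024·3122) = 0.01568 s.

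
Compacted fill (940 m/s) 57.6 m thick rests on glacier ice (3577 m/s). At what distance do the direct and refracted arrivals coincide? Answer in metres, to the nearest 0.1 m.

x_cross = 2h·√((V₂+V₁)/(V₂−V₁)).
(V₂+V₁)/(V₂−V₁) = (3577+940)/(3577−940) = 1.7129; √ = 1.3088.
x_cross = 2·57.6·1.3088 = 150.77 m.

150.8 m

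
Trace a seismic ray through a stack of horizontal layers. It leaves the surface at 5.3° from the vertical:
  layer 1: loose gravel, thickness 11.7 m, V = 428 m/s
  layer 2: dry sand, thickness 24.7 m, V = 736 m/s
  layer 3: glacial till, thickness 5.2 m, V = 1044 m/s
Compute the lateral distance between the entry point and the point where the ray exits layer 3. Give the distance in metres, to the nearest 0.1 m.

Ray parameter p = sin 5.3° / 428 m/s = 2.1582e-04 s/m.
Layer 1: θ = 5.30°; offset = 11.7·tan 5.30° = 1.085 m.
Layer 2: sin θ = p·736 = 0.1588 → θ = 9.14°; offset = 24.7·tan 9.14° = 3.974 m.
Layer 3: sin θ = p·1044 = 0.2253 → θ = 13.02°; offset = 5.2·tan 13.02° = 1.203 m.
Total horizontal offset = 6.262 m.

6.3 m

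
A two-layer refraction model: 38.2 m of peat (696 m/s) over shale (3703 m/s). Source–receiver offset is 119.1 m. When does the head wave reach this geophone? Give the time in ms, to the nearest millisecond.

θ_c = arcsin(V₁/V₂) = arcsin(696/3703) = 10.83°, cos θ_c = 0.9822.
Intercept time tᵢ = 2h cos θ_c / V₁ = 2·38.2·0.9822/696 = 0.10781 s.
t = x/V₂ + tᵢ = 119.1/3703 + 0.10781 = 0.13998 s.

140 ms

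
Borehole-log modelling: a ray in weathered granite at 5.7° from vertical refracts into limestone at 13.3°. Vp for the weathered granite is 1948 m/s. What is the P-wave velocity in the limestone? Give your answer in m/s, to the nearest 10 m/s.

sin 5.7° = 0.0993; sin 13.3° = 0.2300.
V₂ = V₁·(sin θ₂/sin θ₁) = 1948·(0.2300/0.0993) = 4512.06 m/s.

4510 m/s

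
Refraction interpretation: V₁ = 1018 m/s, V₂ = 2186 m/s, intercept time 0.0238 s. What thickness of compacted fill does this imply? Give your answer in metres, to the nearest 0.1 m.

13.7 m

h = tᵢ·V₁·V₂ / (2·√(V₂²−V₁²)).
√(V₂²−V₁²) = √(2186² − 1018²) = 1934.5 m/s.
h = 0.0238 s × 1018 × 2186 / (2 × 1934.5) = 13.69 m.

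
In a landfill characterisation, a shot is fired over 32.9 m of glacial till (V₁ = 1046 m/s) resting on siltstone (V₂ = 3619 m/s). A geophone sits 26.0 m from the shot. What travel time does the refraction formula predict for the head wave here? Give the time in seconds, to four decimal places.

θ_c = arcsin(V₁/V₂) = arcsin(1046/3619) = 16.80°, cos θ_c = 0.9573.
Intercept time tᵢ = 2h cos θ_c / V₁ = 2·32.9·0.9573/1046 = 0.06022 s.
t = x/V₂ + tᵢ = 26.0/3619 + 0.06022 = 0.06741 s.

0.0674 s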